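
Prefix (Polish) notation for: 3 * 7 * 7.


left-to-right (same/higher precedence on left): tree is (* (* 3 7) 7)
Prefix: * * 3 7 7


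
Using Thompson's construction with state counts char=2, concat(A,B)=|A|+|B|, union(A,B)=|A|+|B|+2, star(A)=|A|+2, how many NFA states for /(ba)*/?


Syntax tree has 2 char leaf(s), 0 union(s), 1 star(s)
chars contribute 2×2 = 4; each union adds +2; each star adds +2
Total: 4 + 0 + 2 = 6 states


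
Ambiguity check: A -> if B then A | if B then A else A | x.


dangling else: 'if B then if B then x else x' parses two ways
Ambiguous


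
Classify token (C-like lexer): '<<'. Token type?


Pattern: operator symbol
Type: OPERATOR


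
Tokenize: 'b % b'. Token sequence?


Scan left to right, longest-match per lexeme
Tokens: ID(b), OP(%), ID(b)


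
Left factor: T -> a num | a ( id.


Common prefix: 'a'
Factored: T -> a T', T' -> num | ( id


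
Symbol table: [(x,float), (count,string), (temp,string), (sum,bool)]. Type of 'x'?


Lookup 'x' → type float


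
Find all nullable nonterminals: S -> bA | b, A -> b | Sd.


A nonterminal is nullable iff some alternative derives ε (directly, or every symbol in it is nullable)
Nullable: {}


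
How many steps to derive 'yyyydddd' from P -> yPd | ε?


Derivation: P => yPd => yyPdd => yyyPddd => yyyyPdddd => yyyydddd
Steps: 5


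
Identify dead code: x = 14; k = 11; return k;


x is assigned but never read
Dead: 'x = 14'


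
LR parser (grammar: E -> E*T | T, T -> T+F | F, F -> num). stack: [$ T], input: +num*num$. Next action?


shift '+' to continue T -> T+F
Action: shift


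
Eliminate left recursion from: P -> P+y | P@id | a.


Left-recursive alternatives: P+y, P@id; non-recursive: a
Introduce P': P -> aP', P' -> +yP' | @idP' | ε


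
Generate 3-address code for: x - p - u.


Break into single-operator statements:
t1 = x - p
t2 = t1 - u


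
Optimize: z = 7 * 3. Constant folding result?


7 * 3 = 21 at compile time
Optimized: z = 21


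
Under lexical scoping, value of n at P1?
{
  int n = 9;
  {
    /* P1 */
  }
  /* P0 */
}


P1's block does not declare n; resolves to the enclosing declaration at depth 0
n = 9


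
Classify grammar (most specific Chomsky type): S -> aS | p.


Right-linear: every RHS is a terminal or a terminal followed by one nonterminal
Classification: Type 3 (Regular)


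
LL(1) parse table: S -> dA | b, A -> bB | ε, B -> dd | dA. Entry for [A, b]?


For [A, b]: 'b' ∈ FIRST(bB)
Entry: A -> bB


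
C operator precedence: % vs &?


'%' is multiplicative (level 10); '&' is bitwise AND (level 5)
Higher level binds tighter
'%' has higher precedence than '&'


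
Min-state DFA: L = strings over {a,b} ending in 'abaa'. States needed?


Track the longest suffix of input matching a prefix of 'abaa': 5 classes (prefixes of length 0..4)
Minimal DFA: 5 states


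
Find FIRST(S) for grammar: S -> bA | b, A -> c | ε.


Per alternative of S: FIRST(bA) = {b}; FIRST(b) = {b}
FIRST(S) = {b}


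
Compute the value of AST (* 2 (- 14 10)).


Evaluate inner: (- 14 10) = 4
Evaluate root: (* 2 4) = 8
Result: 8


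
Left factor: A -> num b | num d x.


Common prefix: 'num'
Factored: A -> num A', A' -> b | d x


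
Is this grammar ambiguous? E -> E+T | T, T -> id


precedence layered via separate nonterminal T: deterministic
Unambiguous


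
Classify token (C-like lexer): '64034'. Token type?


Pattern: digits only
Type: INTEGER_LITERAL


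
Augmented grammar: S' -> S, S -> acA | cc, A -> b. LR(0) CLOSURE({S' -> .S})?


Start: S' -> .S
For each item with dot before a nonterminal B, add B -> .γ for every B-production
Closure: [S' -> .S, S -> .acA, S -> .cc]


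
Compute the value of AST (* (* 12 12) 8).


Evaluate inner: (* 12 12) = 144
Evaluate root: (* 144 8) = 1152
Result: 1152


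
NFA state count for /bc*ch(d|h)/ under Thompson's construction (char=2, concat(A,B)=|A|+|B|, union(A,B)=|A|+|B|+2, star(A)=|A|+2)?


Syntax tree has 6 char leaf(s), 1 union(s), 1 star(s)
chars contribute 6×2 = 12; each union adds +2; each star adds +2
Total: 12 + 2 + 2 = 16 states


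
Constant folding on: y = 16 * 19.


16 * 19 = 304 at compile time
Optimized: y = 304


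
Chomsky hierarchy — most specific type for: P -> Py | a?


Left-linear: every RHS is a terminal or one nonterminal followed by a terminal
Classification: Type 3 (Regular)


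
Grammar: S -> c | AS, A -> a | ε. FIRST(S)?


Per alternative of S: FIRST(c) = {c}; FIRST(AS) = {a, c}
FIRST(S) = {a, c}


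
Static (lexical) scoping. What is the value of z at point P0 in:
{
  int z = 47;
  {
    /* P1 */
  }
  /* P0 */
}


z declared in the same block as P0
z = 47


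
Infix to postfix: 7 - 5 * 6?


* has higher precedence, evaluate 5*6 first
Postfix: 7 5 6 * -


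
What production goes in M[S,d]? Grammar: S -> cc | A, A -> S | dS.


For [S, d]: 'd' ∈ FIRST(A)
Entry: S -> A


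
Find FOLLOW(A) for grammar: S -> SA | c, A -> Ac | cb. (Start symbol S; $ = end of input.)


$ ∈ FOLLOW(S). For each A -> αBβ: add FIRST(β)\{ε} to FOLLOW(B); if β nullable, add FOLLOW(A).
FOLLOW(A) = {$, c}


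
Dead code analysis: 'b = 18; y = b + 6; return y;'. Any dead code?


b is read by y's definition; y is returned
No dead code


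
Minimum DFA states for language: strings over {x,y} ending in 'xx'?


Track the longest suffix of input matching a prefix of 'xx': 3 classes (prefixes of length 0..2)
Minimal DFA: 3 states


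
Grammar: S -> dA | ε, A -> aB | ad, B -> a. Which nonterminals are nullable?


A nonterminal is nullable iff some alternative derives ε (directly, or every symbol in it is nullable)
Nullable: {S}


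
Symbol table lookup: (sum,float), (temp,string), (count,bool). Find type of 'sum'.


Lookup 'sum' → type float


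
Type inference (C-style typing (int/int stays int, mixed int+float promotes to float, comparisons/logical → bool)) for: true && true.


Operand types: bool && bool
Rule: logical operators take bool operands and yield bool
Result type: bool


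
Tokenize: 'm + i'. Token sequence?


Scan left to right, longest-match per lexeme
Tokens: ID(m), OP(+), ID(i)


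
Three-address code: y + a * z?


Break into single-operator statements:
t1 = a * z
t2 = y + t1


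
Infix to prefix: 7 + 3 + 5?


left-to-right (same/higher precedence on left): tree is (+ (+ 7 3) 5)
Prefix: + + 7 3 5


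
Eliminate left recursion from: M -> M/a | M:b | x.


Left-recursive alternatives: M/a, M:b; non-recursive: x
Introduce M': M -> xM', M' -> /aM' | :bM' | ε


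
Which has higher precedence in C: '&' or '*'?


'*' is multiplicative (level 10); '&' is bitwise AND (level 5)
Higher level binds tighter
'*' has higher precedence than '&'


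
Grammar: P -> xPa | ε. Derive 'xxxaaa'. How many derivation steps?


Derivation: P => xPa => xxPaa => xxxPaaa => xxxaaa
Steps: 4


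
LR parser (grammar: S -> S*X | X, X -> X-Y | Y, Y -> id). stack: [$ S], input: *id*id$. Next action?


shift '*' to continue S -> S*X
Action: shift


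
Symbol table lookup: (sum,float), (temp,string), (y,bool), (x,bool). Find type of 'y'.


Lookup 'y' → type bool


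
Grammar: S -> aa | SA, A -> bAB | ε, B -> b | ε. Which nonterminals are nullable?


A nonterminal is nullable iff some alternative derives ε (directly, or every symbol in it is nullable)
Nullable: {A, B}


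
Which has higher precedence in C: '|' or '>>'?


'>>' is shift (level 8); '|' is bitwise OR (level 3)
Higher level binds tighter
'>>' has higher precedence than '|'


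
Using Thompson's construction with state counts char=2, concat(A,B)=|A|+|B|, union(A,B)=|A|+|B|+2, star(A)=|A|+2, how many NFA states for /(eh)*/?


Syntax tree has 2 char leaf(s), 0 union(s), 1 star(s)
chars contribute 2×2 = 4; each union adds +2; each star adds +2
Total: 4 + 0 + 2 = 6 states


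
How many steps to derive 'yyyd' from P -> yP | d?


Derivation: P => yP => yyP => yyyP => yyyd
Steps: 4


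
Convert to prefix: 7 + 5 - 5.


left-to-right (same/higher precedence on left): tree is (- (+ 7 5) 5)
Prefix: - + 7 5 5


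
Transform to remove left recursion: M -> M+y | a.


Left-recursive alternatives: M+y; non-recursive: a
Introduce M': M -> aM', M' -> +yM' | ε


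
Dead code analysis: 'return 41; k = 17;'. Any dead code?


statement follows a return and is unreachable
Dead: 'k = 17'


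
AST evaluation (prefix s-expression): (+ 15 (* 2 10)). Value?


Evaluate inner: (* 2 10) = 20
Evaluate root: (+ 15 20) = 35
Result: 35


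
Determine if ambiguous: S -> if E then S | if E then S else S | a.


dangling else: 'if E then if E then a else a' parses two ways
Ambiguous


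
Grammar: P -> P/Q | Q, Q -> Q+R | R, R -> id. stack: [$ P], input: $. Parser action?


start symbol P on stack, input exhausted
Action: accept


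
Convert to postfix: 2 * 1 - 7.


Left to right (same or higher precedence on left)
Postfix: 2 1 * 7 -


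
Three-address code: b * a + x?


Break into single-operator statements:
t1 = b * a
t2 = t1 + x


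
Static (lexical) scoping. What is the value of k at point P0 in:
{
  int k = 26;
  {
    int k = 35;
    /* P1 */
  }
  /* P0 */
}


k declared in the same block as P0
k = 26


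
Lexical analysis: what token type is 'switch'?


Pattern: reserved word
Type: KEYWORD


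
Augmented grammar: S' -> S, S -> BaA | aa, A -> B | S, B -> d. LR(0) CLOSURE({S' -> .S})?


Start: S' -> .S
For each item with dot before a nonterminal B, add B -> .γ for every B-production
Closure: [S' -> .S, S -> .BaA, S -> .aa, B -> .d]


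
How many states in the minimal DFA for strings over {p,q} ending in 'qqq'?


Track the longest suffix of input matching a prefix of 'qqq': 4 classes (prefixes of length 0..3)
Minimal DFA: 4 states


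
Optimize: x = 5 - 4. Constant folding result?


5 - 4 = 1 at compile time
Optimized: x = 1


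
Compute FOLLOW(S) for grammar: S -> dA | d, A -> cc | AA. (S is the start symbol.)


$ ∈ FOLLOW(S). For each A -> αBβ: add FIRST(β)\{ε} to FOLLOW(B); if β nullable, add FOLLOW(A).
FOLLOW(S) = {$}


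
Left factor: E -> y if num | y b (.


Common prefix: 'y'
Factored: E -> y E', E' -> if num | b (


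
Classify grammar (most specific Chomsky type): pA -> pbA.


LHS has context (more than one symbol) and |LHS| ≤ |RHS|
Classification: Type 1 (Context-Sensitive)


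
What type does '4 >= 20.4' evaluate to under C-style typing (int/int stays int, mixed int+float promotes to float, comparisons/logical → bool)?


Operand types: int >= float
Rule: comparison yields bool
Result type: bool


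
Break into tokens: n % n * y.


Scan left to right, longest-match per lexeme
Tokens: ID(n), OP(%), ID(n), OP(*), ID(y)


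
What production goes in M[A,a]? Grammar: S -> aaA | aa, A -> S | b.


For [A, a]: 'a' ∈ FIRST(S)
Entry: A -> S


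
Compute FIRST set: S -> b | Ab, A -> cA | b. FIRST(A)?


Per alternative of A: FIRST(cA) = {c}; FIRST(b) = {b}
FIRST(A) = {b, c}


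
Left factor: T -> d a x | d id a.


Common prefix: 'd'
Factored: T -> d T', T' -> a x | id a


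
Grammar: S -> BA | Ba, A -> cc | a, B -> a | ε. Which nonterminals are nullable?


A nonterminal is nullable iff some alternative derives ε (directly, or every symbol in it is nullable)
Nullable: {B}


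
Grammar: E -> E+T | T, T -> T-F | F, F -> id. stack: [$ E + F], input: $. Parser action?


'F' (not preceded by T-) is the handle for T -> F
Action: reduce (T -> F)


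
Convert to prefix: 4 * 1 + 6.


left-to-right (same/higher precedence on left): tree is (+ (* 4 1) 6)
Prefix: + * 4 1 6


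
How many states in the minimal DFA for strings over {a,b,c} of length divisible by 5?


Track length mod 5: states 0..4, accept at 0
Minimal DFA: 5 states


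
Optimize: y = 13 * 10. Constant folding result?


13 * 10 = 130 at compile time
Optimized: y = 130


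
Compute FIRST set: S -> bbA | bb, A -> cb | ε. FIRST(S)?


Per alternative of S: FIRST(bbA) = {b}; FIRST(bb) = {b}
FIRST(S) = {b}


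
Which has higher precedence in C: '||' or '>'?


'>' is relational (level 7); '||' is logical OR (level 1)
Higher level binds tighter
'>' has higher precedence than '||'


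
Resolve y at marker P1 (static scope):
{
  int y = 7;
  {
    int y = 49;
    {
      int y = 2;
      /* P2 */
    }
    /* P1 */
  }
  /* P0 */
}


y declared in the same block as P1
y = 49


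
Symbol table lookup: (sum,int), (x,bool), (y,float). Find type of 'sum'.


Lookup 'sum' → type int


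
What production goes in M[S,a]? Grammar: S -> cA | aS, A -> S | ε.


For [S, a]: 'a' ∈ FIRST(aS)
Entry: S -> aS


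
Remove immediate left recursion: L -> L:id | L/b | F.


Left-recursive alternatives: L:id, L/b; non-recursive: F
Introduce L': L -> FL', L' -> :idL' | /bL' | ε


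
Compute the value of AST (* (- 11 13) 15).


Evaluate inner: (- 11 13) = -2
Evaluate root: (* -2 15) = -30
Result: -30


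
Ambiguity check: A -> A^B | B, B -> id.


precedence layered via separate nonterminal B: deterministic
Unambiguous


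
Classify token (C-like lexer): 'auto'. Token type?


Pattern: reserved word
Type: KEYWORD


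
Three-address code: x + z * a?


Break into single-operator statements:
t1 = z * a
t2 = x + t1


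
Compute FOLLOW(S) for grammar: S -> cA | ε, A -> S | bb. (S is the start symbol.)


$ ∈ FOLLOW(S). For each A -> αBβ: add FIRST(β)\{ε} to FOLLOW(B); if β nullable, add FOLLOW(A).
FOLLOW(S) = {$}


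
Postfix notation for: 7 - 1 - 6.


Left to right (same or higher precedence on left)
Postfix: 7 1 - 6 -


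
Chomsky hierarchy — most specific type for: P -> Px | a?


Left-linear: every RHS is a terminal or one nonterminal followed by a terminal
Classification: Type 3 (Regular)


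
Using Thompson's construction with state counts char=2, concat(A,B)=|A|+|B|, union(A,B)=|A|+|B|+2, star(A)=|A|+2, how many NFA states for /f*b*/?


Syntax tree has 2 char leaf(s), 0 union(s), 2 star(s)
chars contribute 2×2 = 4; each union adds +2; each star adds +2
Total: 4 + 0 + 4 = 8 states


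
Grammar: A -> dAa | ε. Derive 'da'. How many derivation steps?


Derivation: A => dAa => da
Steps: 2


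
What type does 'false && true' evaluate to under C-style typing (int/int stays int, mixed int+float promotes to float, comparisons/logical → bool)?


Operand types: bool && bool
Rule: logical operators take bool operands and yield bool
Result type: bool


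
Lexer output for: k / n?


Scan left to right, longest-match per lexeme
Tokens: ID(k), OP(/), ID(n)


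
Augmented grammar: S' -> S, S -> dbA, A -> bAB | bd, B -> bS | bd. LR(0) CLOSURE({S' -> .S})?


Start: S' -> .S
For each item with dot before a nonterminal B, add B -> .γ for every B-production
Closure: [S' -> .S, S -> .dbA]


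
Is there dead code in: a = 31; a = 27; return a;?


first assignment to a is overwritten before any read
Dead: 'a = 31'


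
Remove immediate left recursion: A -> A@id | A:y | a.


Left-recursive alternatives: A@id, A:y; non-recursive: a
Introduce A': A -> aA', A' -> @idA' | :yA' | ε


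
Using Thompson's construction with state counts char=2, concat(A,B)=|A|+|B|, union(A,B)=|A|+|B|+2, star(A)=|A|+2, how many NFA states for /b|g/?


Syntax tree has 2 char leaf(s), 1 union(s), 0 star(s)
chars contribute 2×2 = 4; each union adds +2; each star adds +2
Total: 4 + 2 + 0 = 6 states


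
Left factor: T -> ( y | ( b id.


Common prefix: '('
Factored: T -> ( T', T' -> y | b id


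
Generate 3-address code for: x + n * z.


Break into single-operator statements:
t1 = n * z
t2 = x + t1


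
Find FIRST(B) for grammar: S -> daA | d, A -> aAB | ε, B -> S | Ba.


Per alternative of B: FIRST(S) = {d}; FIRST(Ba) = {d}
FIRST(B) = {d}


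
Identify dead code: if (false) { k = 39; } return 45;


condition is constant false, so the whole block is unreachable
Dead: 'if (false) { k = 39; }'


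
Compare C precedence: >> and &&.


'>>' is shift (level 8); '&&' is logical AND (level 2)
Higher level binds tighter
'>>' has higher precedence than '&&'


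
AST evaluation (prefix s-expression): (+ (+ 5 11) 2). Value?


Evaluate inner: (+ 5 11) = 16
Evaluate root: (+ 16 2) = 18
Result: 18


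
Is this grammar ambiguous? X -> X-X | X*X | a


'a-a*a' has two parse trees (no precedence encoded between - and *)
Ambiguous


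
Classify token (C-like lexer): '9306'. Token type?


Pattern: digits only
Type: INTEGER_LITERAL


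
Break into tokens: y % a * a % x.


Scan left to right, longest-match per lexeme
Tokens: ID(y), OP(%), ID(a), OP(*), ID(a), OP(%), ID(x)


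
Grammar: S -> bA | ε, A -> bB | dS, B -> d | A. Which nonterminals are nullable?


A nonterminal is nullable iff some alternative derives ε (directly, or every symbol in it is nullable)
Nullable: {S}


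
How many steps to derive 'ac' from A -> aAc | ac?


Derivation: A => ac
Steps: 1


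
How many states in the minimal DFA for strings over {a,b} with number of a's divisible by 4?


Track (count of a) mod 4: states 0..3, accept at 0
Minimal DFA: 4 states


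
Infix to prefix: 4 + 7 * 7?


'*' binds tighter: tree is (+ 4 (* 7 7))
Prefix: + 4 * 7 7


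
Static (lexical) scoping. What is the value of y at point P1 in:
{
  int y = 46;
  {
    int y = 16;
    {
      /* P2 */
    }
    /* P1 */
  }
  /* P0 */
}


y declared in the same block as P1
y = 16


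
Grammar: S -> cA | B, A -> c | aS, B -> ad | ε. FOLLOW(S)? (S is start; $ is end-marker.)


$ ∈ FOLLOW(S). For each A -> αBβ: add FIRST(β)\{ε} to FOLLOW(B); if β nullable, add FOLLOW(A).
FOLLOW(S) = {$}


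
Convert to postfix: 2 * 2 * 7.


Left to right (same or higher precedence on left)
Postfix: 2 2 * 7 *


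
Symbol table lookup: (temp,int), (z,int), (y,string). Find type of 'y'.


Lookup 'y' → type string


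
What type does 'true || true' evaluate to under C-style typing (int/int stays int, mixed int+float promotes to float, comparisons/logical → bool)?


Operand types: bool || bool
Rule: logical operators take bool operands and yield bool
Result type: bool


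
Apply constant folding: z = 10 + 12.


10 + 12 = 22 at compile time
Optimized: z = 22


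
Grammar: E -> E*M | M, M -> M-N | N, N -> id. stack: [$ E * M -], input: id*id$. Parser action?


no handle; shift 'id'
Action: shift


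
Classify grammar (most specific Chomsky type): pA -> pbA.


LHS has context (more than one symbol) and |LHS| ≤ |RHS|
Classification: Type 1 (Context-Sensitive)


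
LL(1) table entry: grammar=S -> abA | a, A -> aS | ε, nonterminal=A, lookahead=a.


For [A, a]: 'a' ∈ FIRST(aS)
Entry: A -> aS


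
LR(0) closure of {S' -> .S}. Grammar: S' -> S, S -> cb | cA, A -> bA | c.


Start: S' -> .S
For each item with dot before a nonterminal B, add B -> .γ for every B-production
Closure: [S' -> .S, S -> .cb, S -> .cA]


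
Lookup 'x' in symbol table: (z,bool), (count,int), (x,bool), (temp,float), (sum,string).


Lookup 'x' → type bool


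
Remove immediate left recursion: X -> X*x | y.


Left-recursive alternatives: X*x; non-recursive: y
Introduce X': X -> yX', X' -> *xX' | ε


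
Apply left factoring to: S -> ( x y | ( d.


Common prefix: '('
Factored: S -> ( S', S' -> x y | d


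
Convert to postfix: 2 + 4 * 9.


* has higher precedence, evaluate 4*9 first
Postfix: 2 4 9 * +


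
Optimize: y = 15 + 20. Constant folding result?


15 + 20 = 35 at compile time
Optimized: y = 35


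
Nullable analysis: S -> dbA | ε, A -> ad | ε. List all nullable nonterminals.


A nonterminal is nullable iff some alternative derives ε (directly, or every symbol in it is nullable)
Nullable: {A, S}


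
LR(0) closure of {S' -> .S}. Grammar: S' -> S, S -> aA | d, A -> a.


Start: S' -> .S
For each item with dot before a nonterminal B, add B -> .γ for every B-production
Closure: [S' -> .S, S -> .aA, S -> .d]


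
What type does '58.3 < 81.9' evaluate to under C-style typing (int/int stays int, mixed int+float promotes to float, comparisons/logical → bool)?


Operand types: float < float
Rule: comparison yields bool
Result type: bool


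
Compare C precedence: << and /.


'/' is multiplicative (level 10); '<<' is shift (level 8)
Higher level binds tighter
'/' has higher precedence than '<<'


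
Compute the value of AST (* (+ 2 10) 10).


Evaluate inner: (+ 2 10) = 12
Evaluate root: (* 12 10) = 120
Result: 120


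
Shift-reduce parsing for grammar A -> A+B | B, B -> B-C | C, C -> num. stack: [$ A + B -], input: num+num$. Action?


no handle; shift 'num'
Action: shift


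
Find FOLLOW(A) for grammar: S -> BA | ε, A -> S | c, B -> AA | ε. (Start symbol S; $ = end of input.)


$ ∈ FOLLOW(S). For each A -> αBβ: add FIRST(β)\{ε} to FOLLOW(B); if β nullable, add FOLLOW(A).
FOLLOW(A) = {$, c}


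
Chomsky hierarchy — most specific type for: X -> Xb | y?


Left-linear: every RHS is a terminal or one nonterminal followed by a terminal
Classification: Type 3 (Regular)


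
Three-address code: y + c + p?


Break into single-operator statements:
t1 = y + c
t2 = t1 + p


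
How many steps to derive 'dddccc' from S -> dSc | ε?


Derivation: S => dSc => ddScc => dddSccc => dddccc
Steps: 4


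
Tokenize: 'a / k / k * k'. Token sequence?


Scan left to right, longest-match per lexeme
Tokens: ID(a), OP(/), ID(k), OP(/), ID(k), OP(*), ID(k)


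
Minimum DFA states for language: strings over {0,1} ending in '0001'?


Track the longest suffix of input matching a prefix of '0001': 5 classes (prefixes of length 0..4)
Minimal DFA: 5 states


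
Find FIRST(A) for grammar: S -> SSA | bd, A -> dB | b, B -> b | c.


Per alternative of A: FIRST(dB) = {d}; FIRST(b) = {b}
FIRST(A) = {b, d}


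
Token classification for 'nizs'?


Pattern: letter/underscore followed by alphanumerics, not a keyword
Type: IDENTIFIER


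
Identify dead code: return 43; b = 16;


statement follows a return and is unreachable
Dead: 'b = 16'


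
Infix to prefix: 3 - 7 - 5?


left-to-right (same/higher precedence on left): tree is (- (- 3 7) 5)
Prefix: - - 3 7 5


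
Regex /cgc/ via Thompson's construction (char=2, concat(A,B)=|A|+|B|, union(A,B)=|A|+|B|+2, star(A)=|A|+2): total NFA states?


Syntax tree has 3 char leaf(s), 0 union(s), 0 star(s)
chars contribute 3×2 = 6; each union adds +2; each star adds +2
Total: 6 + 0 + 0 = 6 states


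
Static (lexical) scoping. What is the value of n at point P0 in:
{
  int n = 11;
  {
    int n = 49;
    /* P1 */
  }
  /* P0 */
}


n declared in the same block as P0
n = 11


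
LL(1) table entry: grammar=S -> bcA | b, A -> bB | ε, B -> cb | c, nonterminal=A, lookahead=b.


For [A, b]: 'b' ∈ FIRST(bB)
Entry: A -> bB


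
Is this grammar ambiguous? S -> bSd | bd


balanced b^n…d^n: each string has a unique parse
Unambiguous


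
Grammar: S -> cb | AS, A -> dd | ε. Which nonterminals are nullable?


A nonterminal is nullable iff some alternative derives ε (directly, or every symbol in it is nullable)
Nullable: {A}


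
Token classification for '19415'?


Pattern: digits only
Type: INTEGER_LITERAL


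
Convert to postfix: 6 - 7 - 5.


Left to right (same or higher precedence on left)
Postfix: 6 7 - 5 -


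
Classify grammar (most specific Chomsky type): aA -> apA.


LHS has context (more than one symbol) and |LHS| ≤ |RHS|
Classification: Type 1 (Context-Sensitive)


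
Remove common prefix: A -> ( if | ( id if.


Common prefix: '('
Factored: A -> ( A', A' -> if | id if


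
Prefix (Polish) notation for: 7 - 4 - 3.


left-to-right (same/higher precedence on left): tree is (- (- 7 4) 3)
Prefix: - - 7 4 3


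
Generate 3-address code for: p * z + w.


Break into single-operator statements:
t1 = p * z
t2 = t1 + w


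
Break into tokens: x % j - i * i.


Scan left to right, longest-match per lexeme
Tokens: ID(x), OP(%), ID(j), OP(-), ID(i), OP(*), ID(i)


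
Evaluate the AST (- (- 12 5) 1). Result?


Evaluate inner: (- 12 5) = 7
Evaluate root: (- 7 1) = 6
Result: 6


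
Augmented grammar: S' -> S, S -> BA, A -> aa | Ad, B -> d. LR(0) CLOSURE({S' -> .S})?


Start: S' -> .S
For each item with dot before a nonterminal B, add B -> .γ for every B-production
Closure: [S' -> .S, S -> .BA, B -> .d]


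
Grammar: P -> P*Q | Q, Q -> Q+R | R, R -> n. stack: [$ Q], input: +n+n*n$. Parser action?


shift '+' to continue Q -> Q+R
Action: shift


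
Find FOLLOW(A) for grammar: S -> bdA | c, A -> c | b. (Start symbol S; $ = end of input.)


$ ∈ FOLLOW(S). For each A -> αBβ: add FIRST(β)\{ε} to FOLLOW(B); if β nullable, add FOLLOW(A).
FOLLOW(A) = {$}


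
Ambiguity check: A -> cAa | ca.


balanced c^n…a^n: each string has a unique parse
Unambiguous


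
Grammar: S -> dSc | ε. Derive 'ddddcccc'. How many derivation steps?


Derivation: S => dSc => ddScc => dddSccc => ddddScccc => ddddcccc
Steps: 5


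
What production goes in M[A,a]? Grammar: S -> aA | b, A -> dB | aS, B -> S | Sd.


For [A, a]: 'a' ∈ FIRST(aS)
Entry: A -> aS


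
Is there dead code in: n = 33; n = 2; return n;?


first assignment to n is overwritten before any read
Dead: 'n = 33'


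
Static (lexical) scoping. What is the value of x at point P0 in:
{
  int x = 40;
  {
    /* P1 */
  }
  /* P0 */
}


x declared in the same block as P0
x = 40


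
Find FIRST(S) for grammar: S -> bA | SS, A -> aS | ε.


Per alternative of S: FIRST(bA) = {b}; FIRST(SS) = {b}
FIRST(S) = {b}


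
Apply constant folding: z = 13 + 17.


13 + 17 = 30 at compile time
Optimized: z = 30


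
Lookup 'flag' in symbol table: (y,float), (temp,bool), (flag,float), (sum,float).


Lookup 'flag' → type float


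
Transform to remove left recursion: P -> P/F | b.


Left-recursive alternatives: P/F; non-recursive: b
Introduce P': P -> bP', P' -> /FP' | ε


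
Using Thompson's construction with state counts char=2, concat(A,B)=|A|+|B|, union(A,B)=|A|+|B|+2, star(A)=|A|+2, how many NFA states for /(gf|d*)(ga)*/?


Syntax tree has 5 char leaf(s), 1 union(s), 2 star(s)
chars contribute 5×2 = 10; each union adds +2; each star adds +2
Total: 10 + 2 + 4 = 16 states


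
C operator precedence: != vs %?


'%' is multiplicative (level 10); '!=' is equality (level 6)
Higher level binds tighter
'%' has higher precedence than '!='


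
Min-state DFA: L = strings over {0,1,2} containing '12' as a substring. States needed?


KMP-style automaton: 2 progress states + 1 absorbing accept = 3
Minimal DFA: 3 states


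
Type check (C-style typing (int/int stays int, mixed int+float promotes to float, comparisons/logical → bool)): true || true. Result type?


Operand types: bool || bool
Rule: logical operators take bool operands and yield bool
Result type: bool


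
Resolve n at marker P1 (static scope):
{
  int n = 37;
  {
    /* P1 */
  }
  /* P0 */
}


P1's block does not declare n; resolves to the enclosing declaration at depth 0
n = 37


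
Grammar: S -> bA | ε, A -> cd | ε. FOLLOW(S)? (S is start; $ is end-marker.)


$ ∈ FOLLOW(S). For each A -> αBβ: add FIRST(β)\{ε} to FOLLOW(B); if β nullable, add FOLLOW(A).
FOLLOW(S) = {$}


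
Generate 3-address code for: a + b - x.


Break into single-operator statements:
t1 = a + b
t2 = t1 - x


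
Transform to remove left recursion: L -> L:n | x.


Left-recursive alternatives: L:n; non-recursive: x
Introduce L': L -> xL', L' -> :nL' | ε


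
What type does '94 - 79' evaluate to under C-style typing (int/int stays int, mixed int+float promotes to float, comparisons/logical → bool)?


Operand types: int - int
Rule: mixed int/float promotes to float; int/int stays int
Result type: int


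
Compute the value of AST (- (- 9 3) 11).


Evaluate inner: (- 9 3) = 6
Evaluate root: (- 6 11) = -5
Result: -5


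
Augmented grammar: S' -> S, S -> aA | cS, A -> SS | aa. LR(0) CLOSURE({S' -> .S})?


Start: S' -> .S
For each item with dot before a nonterminal B, add B -> .γ for every B-production
Closure: [S' -> .S, S -> .aA, S -> .cS]


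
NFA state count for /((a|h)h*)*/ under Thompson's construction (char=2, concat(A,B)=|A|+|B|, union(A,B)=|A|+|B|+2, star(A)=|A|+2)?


Syntax tree has 3 char leaf(s), 1 union(s), 2 star(s)
chars contribute 3×2 = 6; each union adds +2; each star adds +2
Total: 6 + 2 + 4 = 12 states


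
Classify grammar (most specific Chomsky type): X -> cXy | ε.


Single nonterminal LHS, but c^n y^n is not regular
Classification: Type 2 (Context-Free)


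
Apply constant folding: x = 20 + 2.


20 + 2 = 22 at compile time
Optimized: x = 22


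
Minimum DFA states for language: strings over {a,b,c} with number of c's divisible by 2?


Track (count of c) mod 2: states 0..1, accept at 0
Minimal DFA: 2 states


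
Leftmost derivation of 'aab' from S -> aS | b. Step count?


Derivation: S => aS => aaS => aab
Steps: 3


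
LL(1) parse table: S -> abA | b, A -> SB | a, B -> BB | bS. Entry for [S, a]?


For [S, a]: 'a' ∈ FIRST(abA)
Entry: S -> abA


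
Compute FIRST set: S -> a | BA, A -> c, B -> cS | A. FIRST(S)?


Per alternative of S: FIRST(a) = {a}; FIRST(BA) = {c}
FIRST(S) = {a, c}


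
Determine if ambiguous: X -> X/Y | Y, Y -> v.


precedence layered via separate nonterminal Y: deterministic
Unambiguous


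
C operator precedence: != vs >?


'>' is relational (level 7); '!=' is equality (level 6)
Higher level binds tighter
'>' has higher precedence than '!='


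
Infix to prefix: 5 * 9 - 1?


left-to-right (same/higher precedence on left): tree is (- (* 5 9) 1)
Prefix: - * 5 9 1


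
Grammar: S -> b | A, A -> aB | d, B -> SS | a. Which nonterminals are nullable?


A nonterminal is nullable iff some alternative derives ε (directly, or every symbol in it is nullable)
Nullable: {}


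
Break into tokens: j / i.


Scan left to right, longest-match per lexeme
Tokens: ID(j), OP(/), ID(i)


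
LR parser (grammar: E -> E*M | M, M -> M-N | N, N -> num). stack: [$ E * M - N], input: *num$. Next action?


handle 'M-N' on top
Action: reduce (M -> M-N)


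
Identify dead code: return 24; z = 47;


statement follows a return and is unreachable
Dead: 'z = 47'


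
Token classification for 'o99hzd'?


Pattern: letter/underscore followed by alphanumerics, not a keyword
Type: IDENTIFIER


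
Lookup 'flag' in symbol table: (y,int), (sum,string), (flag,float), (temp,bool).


Lookup 'flag' → type float


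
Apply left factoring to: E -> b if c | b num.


Common prefix: 'b'
Factored: E -> b E', E' -> if c | num


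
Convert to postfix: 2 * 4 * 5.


Left to right (same or higher precedence on left)
Postfix: 2 4 * 5 *


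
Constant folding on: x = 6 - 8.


6 - 8 = -2 at compile time
Optimized: x = -2


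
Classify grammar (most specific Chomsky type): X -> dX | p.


Right-linear: every RHS is a terminal or a terminal followed by one nonterminal
Classification: Type 3 (Regular)


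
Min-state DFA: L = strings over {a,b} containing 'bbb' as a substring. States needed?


KMP-style automaton: 3 progress states + 1 absorbing accept = 4
Minimal DFA: 4 states


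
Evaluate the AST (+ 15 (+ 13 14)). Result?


Evaluate inner: (+ 13 14) = 27
Evaluate root: (+ 15 27) = 42
Result: 42


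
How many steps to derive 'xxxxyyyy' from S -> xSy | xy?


Derivation: S => xSy => xxSyy => xxxSyyy => xxxxyyyy
Steps: 4


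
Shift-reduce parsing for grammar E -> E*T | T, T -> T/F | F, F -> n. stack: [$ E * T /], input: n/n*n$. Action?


no handle; shift 'n'
Action: shift


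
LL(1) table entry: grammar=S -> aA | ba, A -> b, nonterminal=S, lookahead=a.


For [S, a]: 'a' ∈ FIRST(aA)
Entry: S -> aA


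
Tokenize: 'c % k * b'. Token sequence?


Scan left to right, longest-match per lexeme
Tokens: ID(c), OP(%), ID(k), OP(*), ID(b)


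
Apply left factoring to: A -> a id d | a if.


Common prefix: 'a'
Factored: A -> a A', A' -> id d | if


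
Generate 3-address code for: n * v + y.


Break into single-operator statements:
t1 = n * v
t2 = t1 + y


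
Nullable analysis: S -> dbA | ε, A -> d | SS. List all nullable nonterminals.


A nonterminal is nullable iff some alternative derives ε (directly, or every symbol in it is nullable)
Nullable: {A, S}


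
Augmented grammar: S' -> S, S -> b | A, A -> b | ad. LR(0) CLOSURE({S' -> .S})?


Start: S' -> .S
For each item with dot before a nonterminal B, add B -> .γ for every B-production
Closure: [S' -> .S, S -> .b, S -> .A, A -> .b, A -> .ad]


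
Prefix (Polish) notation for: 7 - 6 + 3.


left-to-right (same/higher precedence on left): tree is (+ (- 7 6) 3)
Prefix: + - 7 6 3


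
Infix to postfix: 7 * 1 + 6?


Left to right (same or higher precedence on left)
Postfix: 7 1 * 6 +


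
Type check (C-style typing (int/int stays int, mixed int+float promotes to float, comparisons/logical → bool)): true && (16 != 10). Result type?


Operand types: bool && bool
Rule: logical operators take bool operands and yield bool
Result type: bool


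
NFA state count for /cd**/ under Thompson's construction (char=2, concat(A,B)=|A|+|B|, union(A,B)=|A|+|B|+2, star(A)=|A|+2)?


Syntax tree has 2 char leaf(s), 0 union(s), 2 star(s)
chars contribute 2×2 = 4; each union adds +2; each star adds +2
Total: 4 + 0 + 4 = 8 states


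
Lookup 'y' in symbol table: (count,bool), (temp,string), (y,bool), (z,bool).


Lookup 'y' → type bool


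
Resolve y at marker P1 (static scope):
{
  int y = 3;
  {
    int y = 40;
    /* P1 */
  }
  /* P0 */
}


y declared in the same block as P1
y = 40


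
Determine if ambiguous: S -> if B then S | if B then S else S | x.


dangling else: 'if B then if B then x else x' parses two ways
Ambiguous


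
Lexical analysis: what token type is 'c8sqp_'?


Pattern: letter/underscore followed by alphanumerics, not a keyword
Type: IDENTIFIER


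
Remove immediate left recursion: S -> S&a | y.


Left-recursive alternatives: S&a; non-recursive: y
Introduce S': S -> yS', S' -> &aS' | ε


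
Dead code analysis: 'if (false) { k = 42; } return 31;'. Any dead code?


condition is constant false, so the whole block is unreachable
Dead: 'if (false) { k = 42; }'


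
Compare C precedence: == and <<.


'<<' is shift (level 8); '==' is equality (level 6)
Higher level binds tighter
'<<' has higher precedence than '=='


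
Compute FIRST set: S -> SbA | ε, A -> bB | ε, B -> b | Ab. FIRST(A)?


Per alternative of A: FIRST(bB) = {b}; FIRST(ε) = {ε}
FIRST(A) = {b, ε}


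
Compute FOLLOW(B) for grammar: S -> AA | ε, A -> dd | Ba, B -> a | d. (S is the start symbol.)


$ ∈ FOLLOW(S). For each A -> αBβ: add FIRST(β)\{ε} to FOLLOW(B); if β nullable, add FOLLOW(A).
FOLLOW(B) = {a}


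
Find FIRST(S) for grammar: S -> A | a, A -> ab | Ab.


Per alternative of S: FIRST(A) = {a}; FIRST(a) = {a}
FIRST(S) = {a}


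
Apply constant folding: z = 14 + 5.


14 + 5 = 19 at compile time
Optimized: z = 19


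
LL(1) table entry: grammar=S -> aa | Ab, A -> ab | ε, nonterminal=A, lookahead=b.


For [A, b]: ε is nullable and 'b' ∈ FOLLOW(A)
Entry: A -> ε


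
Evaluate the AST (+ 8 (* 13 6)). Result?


Evaluate inner: (* 13 6) = 78
Evaluate root: (+ 8 78) = 86
Result: 86


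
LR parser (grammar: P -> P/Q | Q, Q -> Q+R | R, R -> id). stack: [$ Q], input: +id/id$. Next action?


shift '+' to continue Q -> Q+R
Action: shift


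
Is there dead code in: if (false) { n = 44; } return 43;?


condition is constant false, so the whole block is unreachable
Dead: 'if (false) { n = 44; }'


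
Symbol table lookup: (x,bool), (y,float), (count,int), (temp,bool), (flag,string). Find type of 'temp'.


Lookup 'temp' → type bool


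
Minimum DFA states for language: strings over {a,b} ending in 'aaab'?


Track the longest suffix of input matching a prefix of 'aaab': 5 classes (prefixes of length 0..4)
Minimal DFA: 5 states


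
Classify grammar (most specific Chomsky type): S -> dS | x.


Right-linear: every RHS is a terminal or a terminal followed by one nonterminal
Classification: Type 3 (Regular)


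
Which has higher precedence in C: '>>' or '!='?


'>>' is shift (level 8); '!=' is equality (level 6)
Higher level binds tighter
'>>' has higher precedence than '!='


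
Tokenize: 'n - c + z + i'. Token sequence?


Scan left to right, longest-match per lexeme
Tokens: ID(n), OP(-), ID(c), OP(+), ID(z), OP(+), ID(i)


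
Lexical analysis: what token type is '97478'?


Pattern: digits only
Type: INTEGER_LITERAL


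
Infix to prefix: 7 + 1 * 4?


'*' binds tighter: tree is (+ 7 (* 1 4))
Prefix: + 7 * 1 4


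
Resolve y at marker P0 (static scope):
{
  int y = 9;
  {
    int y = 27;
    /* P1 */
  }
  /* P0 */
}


y declared in the same block as P0
y = 9


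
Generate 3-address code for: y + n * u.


Break into single-operator statements:
t1 = n * u
t2 = y + t1


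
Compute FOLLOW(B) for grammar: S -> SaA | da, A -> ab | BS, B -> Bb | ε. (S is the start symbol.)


$ ∈ FOLLOW(S). For each A -> αBβ: add FIRST(β)\{ε} to FOLLOW(B); if β nullable, add FOLLOW(A).
FOLLOW(B) = {b, d}


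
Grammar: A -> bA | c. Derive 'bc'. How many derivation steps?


Derivation: A => bA => bc
Steps: 2


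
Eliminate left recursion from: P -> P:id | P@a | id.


Left-recursive alternatives: P:id, P@a; non-recursive: id
Introduce P': P -> idP', P' -> :idP' | @aP' | ε


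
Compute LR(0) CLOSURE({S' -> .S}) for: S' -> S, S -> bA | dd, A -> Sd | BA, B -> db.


Start: S' -> .S
For each item with dot before a nonterminal B, add B -> .γ for every B-production
Closure: [S' -> .S, S -> .bA, S -> .dd]


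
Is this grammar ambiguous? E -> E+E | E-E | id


'id+id-id' has two parse trees (no precedence encoded between + and -)
Ambiguous


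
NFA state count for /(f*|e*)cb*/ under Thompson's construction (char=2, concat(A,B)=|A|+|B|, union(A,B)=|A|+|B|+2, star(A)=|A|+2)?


Syntax tree has 4 char leaf(s), 1 union(s), 3 star(s)
chars contribute 4×2 = 8; each union adds +2; each star adds +2
Total: 8 + 2 + 6 = 16 states


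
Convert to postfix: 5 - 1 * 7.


* has higher precedence, evaluate 1*7 first
Postfix: 5 1 7 * -


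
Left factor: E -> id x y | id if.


Common prefix: 'id'
Factored: E -> id E', E' -> x y | if


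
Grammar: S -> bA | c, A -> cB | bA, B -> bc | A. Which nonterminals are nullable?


A nonterminal is nullable iff some alternative derives ε (directly, or every symbol in it is nullable)
Nullable: {}


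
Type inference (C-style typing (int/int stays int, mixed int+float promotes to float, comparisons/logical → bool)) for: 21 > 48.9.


Operand types: int > float
Rule: comparison yields bool
Result type: bool


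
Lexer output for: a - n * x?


Scan left to right, longest-match per lexeme
Tokens: ID(a), OP(-), ID(n), OP(*), ID(x)
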